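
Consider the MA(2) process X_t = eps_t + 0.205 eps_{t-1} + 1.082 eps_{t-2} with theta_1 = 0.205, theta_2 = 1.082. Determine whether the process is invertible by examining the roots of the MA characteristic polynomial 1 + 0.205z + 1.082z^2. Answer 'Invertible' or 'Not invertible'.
\text{Not invertible}

The MA(q) characteristic polynomial is P(z) = 1 + 0.205z + 1.082z^2.
Invertibility requires all roots to lie outside the unit circle, i.e. |z| > 1 for every root.
Set 1 + (0.205) z + (1.082) z^2 = 0, i.e. a z^2 + b z + c = 0 with a = 1.082, b = 0.205, c = 1.
Discriminant D = b^2 - 4ac = (0.205)^2 - 4*(1.082)*1 = 0.042025 - (4.328) = -4.285975.
D < 0, so the roots are the complex-conjugate pair z = (-b +/- i sqrt(-D)) / (2a) = -0.0947 +/- 0.9567i.
For a conjugate pair |z|^2 = z * conj(z) = (product of roots) = c/a = 1/(1.082) = 0.924214, so |z| = sqrt(0.924214) = 0.9614 for both roots.
Moduli of all roots: 0.9614, 0.9614.
All moduli strictly greater than 1? No.
Verdict: Not invertible.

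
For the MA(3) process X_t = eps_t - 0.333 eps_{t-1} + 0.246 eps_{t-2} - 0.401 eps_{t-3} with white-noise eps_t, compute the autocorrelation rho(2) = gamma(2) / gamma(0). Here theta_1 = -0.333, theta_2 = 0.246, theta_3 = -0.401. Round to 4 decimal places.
\rho(2) = 0.2849

For an MA(q) process with theta_0 = 1, the autocovariance is
  gamma(k) = sigma^2 * sum_{i=0..q-k} theta_i * theta_{i+k},
and rho(k) = gamma(k) / gamma(0). Sigma^2 cancels.
  numerator   = (1)*(0.246) + (-0.333)*(-0.401) = 0.379533.
  denominator = (1)^2 + (-0.333)^2 + (0.246)^2 + (-0.401)^2 = 1.332206.
  rho(2) = 0.379533 / 1.332206 = 0.2849.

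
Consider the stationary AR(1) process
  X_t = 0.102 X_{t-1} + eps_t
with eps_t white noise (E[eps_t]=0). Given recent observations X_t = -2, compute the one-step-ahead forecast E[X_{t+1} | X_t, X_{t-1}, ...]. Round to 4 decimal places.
E[X_{t+1} \mid \mathcal F_t] = -0.2040

For an AR(p) model X_t = c + sum_i phi_i X_{t-i} + eps_t, the
one-step-ahead conditional mean is
  E[X_{t+1} | X_t, ...] = c + sum_i phi_i X_{t+1-i}.
Substitute known values:
  E[X_{t+1} | ...] = (0.102) * (-2)
                   = -0.2040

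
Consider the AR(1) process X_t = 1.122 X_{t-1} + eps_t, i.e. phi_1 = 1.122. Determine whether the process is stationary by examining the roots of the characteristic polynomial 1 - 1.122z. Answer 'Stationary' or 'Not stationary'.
\text{Not stationary}

The AR(p) characteristic polynomial is P(z) = 1 - 1.122z.
Stationarity requires all roots to lie outside the unit circle, i.e. |z| > 1 for every root.
This is linear in z: 1 + (-1.122) z = 0  =>  z = -1/(-1.122) = 0.891266,  |z| = 0.891266.
Moduli of all roots: 0.8913.
All moduli strictly greater than 1? No.
Verdict: Not stationary.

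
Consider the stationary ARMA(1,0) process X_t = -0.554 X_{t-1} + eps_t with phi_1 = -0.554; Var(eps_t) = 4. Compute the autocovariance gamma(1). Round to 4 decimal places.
\gamma(1) = -3.1973

Multiply the model equation by X_{t-k} and take expectations. With theta_0 = psi_0 = 1 and psi_j the MA(infinity) weights, this gives
  gamma(k) - sum_i phi_i gamma(k-i) = c_k,
  c_k = sigma^2 * sum_{j=k..q} theta_j psi_{j-k}   (c_k = 0 for k > q),
using gamma(-m) = gamma(m).
Pure AR (q = 0): c_0 = sigma^2 = 4, c_k = 0 for k >= 1.
Equations for k = 0 and k = 1 (AR order 1):
  gamma(0) = phi_1 gamma(1) + c_0
  gamma(1) = phi_1 gamma(0) + c_1
Substituting the second into the first: gamma(0) (1 - phi_1^2) = c_0 + phi_1 c_1, so
  gamma(0) = c_0 / (1 - phi_1^2) = 4 / (1 - (-0.554)^2) = 4 / 0.693084 = 5.771306.
  gamma(1) = phi_1 gamma(0) = (-0.554)(5.771306) = -3.197304.
Therefore gamma(1) = -3.1973 (to 4 decimal places).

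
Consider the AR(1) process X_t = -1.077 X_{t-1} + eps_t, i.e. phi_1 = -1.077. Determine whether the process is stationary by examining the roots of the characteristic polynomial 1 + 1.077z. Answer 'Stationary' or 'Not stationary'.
\text{Not stationary}

The AR(p) characteristic polynomial is P(z) = 1 + 1.077z.
Stationarity requires all roots to lie outside the unit circle, i.e. |z| > 1 for every root.
This is linear in z: 1 + (1.077) z = 0  =>  z = -1/(1.077) = -0.928505,  |z| = 0.928505.
Moduli of all roots: 0.9285.
All moduli strictly greater than 1? No.
Verdict: Not stationary.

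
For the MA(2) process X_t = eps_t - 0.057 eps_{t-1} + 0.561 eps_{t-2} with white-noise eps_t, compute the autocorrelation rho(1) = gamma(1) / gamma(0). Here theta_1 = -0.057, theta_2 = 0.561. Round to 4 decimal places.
\rho(1) = -0.0675

For an MA(q) process with theta_0 = 1, the autocovariance is
  gamma(k) = sigma^2 * sum_{i=0..q-k} theta_i * theta_{i+k},
and rho(k) = gamma(k) / gamma(0). Sigma^2 cancels.
  numerator   = (1)*(-0.057) + (-0.057)*(0.561) = -0.088977.
  denominator = (1)^2 + (-0.057)^2 + (0.561)^2 = 1.31797.
  rho(1) = -0.088977 / 1.31797 = -0.0675.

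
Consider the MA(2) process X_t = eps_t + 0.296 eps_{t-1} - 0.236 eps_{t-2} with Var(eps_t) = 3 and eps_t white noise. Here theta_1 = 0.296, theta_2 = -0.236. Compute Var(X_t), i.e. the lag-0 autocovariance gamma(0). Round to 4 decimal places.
\gamma(0) = 3.4299

For an MA(q) process X_t = eps_t + sum_i theta_i eps_{t-i} with
Var(eps_t) = sigma^2, the variance is
  gamma(0) = sigma^2 * (1 + sum_i theta_i^2).
  sum_i theta_i^2 = (0.296)^2 + (-0.236)^2 = 0.087616 + 0.055696 = 0.143312.
  gamma(0) = 3 * (1 + 0.143312) = 3 * 1.143312 = 3.429936, which rounds to 3.4299.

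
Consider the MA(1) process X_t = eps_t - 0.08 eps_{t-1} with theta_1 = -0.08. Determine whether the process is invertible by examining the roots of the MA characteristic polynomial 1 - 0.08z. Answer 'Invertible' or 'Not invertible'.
\text{Invertible}

The MA(q) characteristic polynomial is P(z) = 1 - 0.08z.
Invertibility requires all roots to lie outside the unit circle, i.e. |z| > 1 for every root.
This is linear in z: 1 + (-0.08) z = 0  =>  z = -1/(-0.08) = 12.5,  |z| = 12.5.
Moduli of all roots: 12.5000.
All moduli strictly greater than 1? Yes.
Verdict: Invertible.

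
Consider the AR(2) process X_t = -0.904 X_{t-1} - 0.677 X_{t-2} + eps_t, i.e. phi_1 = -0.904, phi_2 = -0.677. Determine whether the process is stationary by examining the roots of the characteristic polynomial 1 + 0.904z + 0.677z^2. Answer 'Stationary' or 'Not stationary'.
\text{Stationary}

The AR(p) characteristic polynomial is P(z) = 1 + 0.904z + 0.677z^2.
Stationarity requires all roots to lie outside the unit circle, i.e. |z| > 1 for every root.
Set 1 + (0.904) z + (0.677) z^2 = 0, i.e. a z^2 + b z + c = 0 with a = 0.677, b = 0.904, c = 1.
Discriminant D = b^2 - 4ac = (0.904)^2 - 4*(0.677)*1 = 0.817216 - (2.708) = -1.890784.
D < 0, so the roots are the complex-conjugate pair z = (-b +/- i sqrt(-D)) / (2a) = -0.6677 +/- 1.0156i.
For a conjugate pair |z|^2 = z * conj(z) = (product of roots) = c/a = 1/(0.677) = 1.477105, so |z| = sqrt(1.477105) = 1.2154 for both roots.
Moduli of all roots: 1.2154, 1.2154.
All moduli strictly greater than 1? Yes.
Verdict: Stationary.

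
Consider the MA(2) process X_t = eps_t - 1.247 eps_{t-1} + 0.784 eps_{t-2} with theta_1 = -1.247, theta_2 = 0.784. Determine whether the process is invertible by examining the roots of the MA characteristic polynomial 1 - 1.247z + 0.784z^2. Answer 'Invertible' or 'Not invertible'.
\text{Invertible}

The MA(q) characteristic polynomial is P(z) = 1 - 1.247z + 0.784z^2.
Invertibility requires all roots to lie outside the unit circle, i.e. |z| > 1 for every root.
Set 1 + (-1.247) z + (0.784) z^2 = 0, i.e. a z^2 + b z + c = 0 with a = 0.784, b = -1.247, c = 1.
Discriminant D = b^2 - 4ac = (-1.247)^2 - 4*(0.784)*1 = 1.555009 - (3.136) = -1.580991.
D < 0, so the roots are the complex-conjugate pair z = (-b +/- i sqrt(-D)) / (2a) = 0.7953 +/- 0.8019i.
For a conjugate pair |z|^2 = z * conj(z) = (product of roots) = c/a = 1/(0.784) = 1.27551, so |z| = sqrt(1.27551) = 1.1294 for both roots.
Moduli of all roots: 1.1294, 1.1294.
All moduli strictly greater than 1? Yes.
Verdict: Invertible.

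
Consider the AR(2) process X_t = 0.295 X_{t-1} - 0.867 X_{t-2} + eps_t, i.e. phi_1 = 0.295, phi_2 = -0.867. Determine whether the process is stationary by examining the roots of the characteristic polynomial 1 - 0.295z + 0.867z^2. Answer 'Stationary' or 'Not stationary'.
\text{Stationary}

The AR(p) characteristic polynomial is P(z) = 1 - 0.295z + 0.867z^2.
Stationarity requires all roots to lie outside the unit circle, i.e. |z| > 1 for every root.
Set 1 + (-0.295) z + (0.867) z^2 = 0, i.e. a z^2 + b z + c = 0 with a = 0.867, b = -0.295, c = 1.
Discriminant D = b^2 - 4ac = (-0.295)^2 - 4*(0.867)*1 = 0.087025 - (3.468) = -3.380975.
D < 0, so the roots are the complex-conjugate pair z = (-b +/- i sqrt(-D)) / (2a) = 0.1701 +/- 1.0604i.
For a conjugate pair |z|^2 = z * conj(z) = (product of roots) = c/a = 1/(0.867) = 1.153403, so |z| = sqrt(1.153403) = 1.074 for both roots.
Moduli of all roots: 1.0740, 1.0740.
All moduli strictly greater than 1? Yes.
Verdict: Stationary.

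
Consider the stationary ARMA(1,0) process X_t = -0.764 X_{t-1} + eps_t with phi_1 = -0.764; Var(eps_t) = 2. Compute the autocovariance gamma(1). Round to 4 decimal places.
\gamma(1) = -3.6704

Multiply the model equation by X_{t-k} and take expectations. With theta_0 = psi_0 = 1 and psi_j the MA(infinity) weights, this gives
  gamma(k) - sum_i phi_i gamma(k-i) = c_k,
  c_k = sigma^2 * sum_{j=k..q} theta_j psi_{j-k}   (c_k = 0 for k > q),
using gamma(-m) = gamma(m).
Pure AR (q = 0): c_0 = sigma^2 = 2, c_k = 0 for k >= 1.
Equations for k = 0 and k = 1 (AR order 1):
  gamma(0) = phi_1 gamma(1) + c_0
  gamma(1) = phi_1 gamma(0) + c_1
Substituting the second into the first: gamma(0) (1 - phi_1^2) = c_0 + phi_1 c_1, so
  gamma(0) = c_0 / (1 - phi_1^2) = 2 / (1 - (-0.764)^2) = 2 / 0.416304 = 4.804182.
  gamma(1) = phi_1 gamma(0) = (-0.764)(4.804182) = -3.670395.
Therefore gamma(1) = -3.6704 (to 4 decimal places).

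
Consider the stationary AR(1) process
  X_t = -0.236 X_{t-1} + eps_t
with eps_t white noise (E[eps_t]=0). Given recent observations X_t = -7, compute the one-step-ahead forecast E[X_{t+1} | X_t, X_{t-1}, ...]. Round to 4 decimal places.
E[X_{t+1} \mid \mathcal F_t] = 1.6520

For an AR(p) model X_t = c + sum_i phi_i X_{t-i} + eps_t, the
one-step-ahead conditional mean is
  E[X_{t+1} | X_t, ...] = c + sum_i phi_i X_{t+1-i}.
Substitute known values:
  E[X_{t+1} | ...] = (-0.236) * (-7)
                   = 1.6520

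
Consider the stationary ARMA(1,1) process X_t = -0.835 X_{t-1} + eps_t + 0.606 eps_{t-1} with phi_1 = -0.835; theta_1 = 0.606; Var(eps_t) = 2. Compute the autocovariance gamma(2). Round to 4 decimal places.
\gamma(2) = 0.6240

Multiply the model equation by X_{t-k} and take expectations. With theta_0 = psi_0 = 1 and psi_j the MA(infinity) weights, this gives
  gamma(k) - sum_i phi_i gamma(k-i) = c_k,
  c_k = sigma^2 * sum_{j=k..q} theta_j psi_{j-k}   (c_k = 0 for k > q),
using gamma(-m) = gamma(m).
psi-weights needed (psi_j = theta_j + sum_i phi_i psi_{j-i}):
  psi_1 = theta_1 + phi_1 = 0.606 + (-0.835) = -0.229
Right-hand sides:
  c_0 = sigma^2 (1 + theta_1 psi_1) = 2 * (1 + (0.606)(-0.229)) = 2 * 0.861226 = 1.722452
  c_1 = sigma^2 theta_1 = 2 * (0.606) = 1.212
  c_2 = 0
Equations for k = 0 and k = 1 (AR order 1):
  gamma(0) = phi_1 gamma(1) + c_0
  gamma(1) = phi_1 gamma(0) + c_1
Substituting the second into the first: gamma(0) (1 - phi_1^2) = c_0 + phi_1 c_1, so
  gamma(0) = (c_0 + phi_1 c_1) / (1 - phi_1^2) = (1.722452 + (-0.835)(1.212)) / (1 - (-0.835)^2) = 0.710432 / 0.302775 = 2.346402.
  gamma(1) = phi_1 gamma(0) + c_1 = (-0.835)(2.346402) + (1.212) = -0.747246.
For k = 2 (> q): gamma(2) = phi_1 gamma(1) = (-0.835)(-0.747246) = 0.62395.
Therefore gamma(2) = 0.6240 (to 4 decimal places).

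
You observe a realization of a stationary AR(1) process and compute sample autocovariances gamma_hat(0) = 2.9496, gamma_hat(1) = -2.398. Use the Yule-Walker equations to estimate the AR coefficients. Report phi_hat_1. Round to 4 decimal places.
\hat\phi_{1} = -0.8130

The Yule-Walker equations for an AR(p) process read, in matrix form,
  Gamma_p phi = r_p,   with   (Gamma_p)_{ij} = gamma(|i - j|),
                       (r_p)_i = gamma(i),   i,j = 1..p.
Substitute the sample gammas (Toeplitz matrix and right-hand side of size 1):
  Gamma_p = [[2.9496]]
  r_p     = [-2.398]
With p = 1 this is the single equation gamma(0) phi_1 = gamma(1):
  phi_hat_1 = gamma(1) / gamma(0) = -2.398 / 2.9496 = -0.8130.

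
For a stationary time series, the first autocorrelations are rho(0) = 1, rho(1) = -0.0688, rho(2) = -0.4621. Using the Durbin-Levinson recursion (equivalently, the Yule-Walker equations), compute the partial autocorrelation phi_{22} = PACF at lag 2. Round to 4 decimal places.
\phi_{22} = -0.4691

The PACF at lag k is phi_{kk}, the last component of the solution
to the Yule-Walker system G_k phi = r_k where
  (G_k)_{ij} = rho(|i - j|), (r_k)_i = rho(i), i,j = 1..k.
Equivalently, Durbin-Levinson gives phi_{kk} iteratively:
  phi_{11} = rho(1)
  phi_{kk} = [rho(k) - sum_{j=1..k-1} phi_{k-1,j} rho(k-j)]
            / [1 - sum_{j=1..k-1} phi_{k-1,j} rho(j)],
  phi_{k,j} = phi_{k-1,j} - phi_{kk} phi_{k-1,k-j},  j = 1..k-1.
Step k = 1:
  phi_11 = rho(1) = -0.0688.
Step k = 2:
  phi_22 = [rho(2) - phi_11 rho(1)] / [1 - phi_11 rho(1)] = [-0.4621 - (-0.0688)(-0.0688)] / [1 - (-0.0688)(-0.0688)]
         = -0.46683344 / 0.99526656 = -0.4691.
Therefore phi_{22} = -0.4691.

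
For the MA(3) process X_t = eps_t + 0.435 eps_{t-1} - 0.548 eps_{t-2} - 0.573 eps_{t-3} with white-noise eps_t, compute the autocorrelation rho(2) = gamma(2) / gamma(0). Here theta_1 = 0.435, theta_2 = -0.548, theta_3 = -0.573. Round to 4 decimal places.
\rho(2) = -0.4386

For an MA(q) process with theta_0 = 1, the autocovariance is
  gamma(k) = sigma^2 * sum_{i=0..q-k} theta_i * theta_{i+k},
and rho(k) = gamma(k) / gamma(0). Sigma^2 cancels.
  numerator   = (1)*(-0.548) + (0.435)*(-0.573) = -0.797255.
  denominator = (1)^2 + (0.435)^2 + (-0.548)^2 + (-0.573)^2 = 1.817858.
  rho(2) = -0.797255 / 1.817858 = -0.4386.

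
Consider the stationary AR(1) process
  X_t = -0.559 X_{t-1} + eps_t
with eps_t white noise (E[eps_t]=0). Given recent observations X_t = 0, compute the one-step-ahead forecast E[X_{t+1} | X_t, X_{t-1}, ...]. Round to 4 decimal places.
E[X_{t+1} \mid \mathcal F_t] = 0.0000

For an AR(p) model X_t = c + sum_i phi_i X_{t-i} + eps_t, the
one-step-ahead conditional mean is
  E[X_{t+1} | X_t, ...] = c + sum_i phi_i X_{t+1-i}.
Substitute known values:
  E[X_{t+1} | ...] = (-0.559) * (0)
                   = 0.0000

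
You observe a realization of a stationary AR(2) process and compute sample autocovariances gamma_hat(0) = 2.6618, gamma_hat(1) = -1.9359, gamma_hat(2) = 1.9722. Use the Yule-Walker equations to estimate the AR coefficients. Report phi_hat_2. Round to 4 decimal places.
\hat\phi_{2} = 0.4500

The Yule-Walker equations for an AR(p) process read, in matrix form,
  Gamma_p phi = r_p,   with   (Gamma_p)_{ij} = gamma(|i - j|),
                       (r_p)_i = gamma(i),   i,j = 1..p.
Substitute the sample gammas (Toeplitz matrix and right-hand side of size 2):
  Gamma_p = [[2.6618, -1.9359], [-1.9359, 2.6618]]
  r_p     = [-1.9359, 1.9722]
Written out:
  2.6618 phi_1 - 1.9359 phi_2 = -1.9359
  -1.9359 phi_1 + 2.6618 phi_2 = 1.9722
Solve by Cramer's rule:
  det = gamma(0)^2 - gamma(1)^2 = (2.6618)^2 - (-1.9359)^2 = 7.08517924 - 3.74770881 = 3.33747043
  phi_hat_1 = [gamma(1) gamma(0) - gamma(1) gamma(2)] / det = [(-1.9359)(2.6618) - (-1.9359)(1.9722)] / 3.33747043 = -1.33499664 / 3.33747043 = -0.4
  phi_hat_2 = [gamma(0) gamma(2) - gamma(1)^2] / det = [(2.6618)(1.9722) - (-1.9359)^2] / 3.33747043 = 1.50189315 / 3.33747043 = 0.45
So phi_hat = [-0.4000, 0.4500].
Therefore phi_hat_2 = 0.4500.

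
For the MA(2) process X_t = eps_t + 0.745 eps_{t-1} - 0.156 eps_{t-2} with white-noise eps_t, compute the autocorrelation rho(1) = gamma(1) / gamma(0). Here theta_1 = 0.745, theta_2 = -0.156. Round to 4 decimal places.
\rho(1) = 0.3981

For an MA(q) process with theta_0 = 1, the autocovariance is
  gamma(k) = sigma^2 * sum_{i=0..q-k} theta_i * theta_{i+k},
and rho(k) = gamma(k) / gamma(0). Sigma^2 cancels.
  numerator   = (1)*(0.745) + (0.745)*(-0.156) = 0.62878.
  denominator = (1)^2 + (0.745)^2 + (-0.156)^2 = 1.579361.
  rho(1) = 0.62878 / 1.579361 = 0.3981.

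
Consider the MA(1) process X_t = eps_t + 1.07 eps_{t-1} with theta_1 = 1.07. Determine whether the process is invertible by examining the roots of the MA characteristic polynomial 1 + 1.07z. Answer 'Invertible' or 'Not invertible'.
\text{Not invertible}

The MA(q) characteristic polynomial is P(z) = 1 + 1.07z.
Invertibility requires all roots to lie outside the unit circle, i.e. |z| > 1 for every root.
This is linear in z: 1 + (1.07) z = 0  =>  z = -1/(1.07) = -0.934579,  |z| = 0.934579.
Moduli of all roots: 0.9346.
All moduli strictly greater than 1? No.
Verdict: Not invertible.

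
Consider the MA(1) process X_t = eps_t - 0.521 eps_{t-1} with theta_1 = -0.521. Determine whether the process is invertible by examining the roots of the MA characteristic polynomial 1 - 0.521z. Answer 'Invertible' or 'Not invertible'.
\text{Invertible}

The MA(q) characteristic polynomial is P(z) = 1 - 0.521z.
Invertibility requires all roots to lie outside the unit circle, i.e. |z| > 1 for every root.
This is linear in z: 1 + (-0.521) z = 0  =>  z = -1/(-0.521) = 1.919386,  |z| = 1.919386.
Moduli of all roots: 1.9194.
All moduli strictly greater than 1? Yes.
Verdict: Invertible.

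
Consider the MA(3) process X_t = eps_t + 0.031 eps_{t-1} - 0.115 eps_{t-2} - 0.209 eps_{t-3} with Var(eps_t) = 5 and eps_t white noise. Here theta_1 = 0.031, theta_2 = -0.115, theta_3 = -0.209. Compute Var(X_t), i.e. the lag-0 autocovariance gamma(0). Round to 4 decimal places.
\gamma(0) = 5.2893

For an MA(q) process X_t = eps_t + sum_i theta_i eps_{t-i} with
Var(eps_t) = sigma^2, the variance is
  gamma(0) = sigma^2 * (1 + sum_i theta_i^2).
  sum_i theta_i^2 = (0.031)^2 + (-0.115)^2 + (-0.209)^2 = 0.000961 + 0.013225 + 0.043681 = 0.057867.
  gamma(0) = 5 * (1 + 0.057867) = 5 * 1.057867 = 5.289335, which rounds to 5.2893.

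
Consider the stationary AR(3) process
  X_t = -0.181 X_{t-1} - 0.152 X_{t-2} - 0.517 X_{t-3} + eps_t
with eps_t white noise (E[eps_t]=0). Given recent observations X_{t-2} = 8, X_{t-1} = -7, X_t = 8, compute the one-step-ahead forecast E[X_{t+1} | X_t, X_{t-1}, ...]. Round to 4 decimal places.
E[X_{t+1} \mid \mathcal F_t] = -4.5200

For an AR(p) model X_t = c + sum_i phi_i X_{t-i} + eps_t, the
one-step-ahead conditional mean is
  E[X_{t+1} | X_t, ...] = c + sum_i phi_i X_{t+1-i}.
Substitute known values:
  E[X_{t+1} | ...] = (-0.181) * (8) + (-0.152) * (-7) + (-0.517) * (8)
                   = -4.5200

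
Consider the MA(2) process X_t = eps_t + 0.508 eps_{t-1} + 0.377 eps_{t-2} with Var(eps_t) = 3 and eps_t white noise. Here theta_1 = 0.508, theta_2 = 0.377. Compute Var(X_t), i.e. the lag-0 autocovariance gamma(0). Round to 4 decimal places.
\gamma(0) = 4.2006

For an MA(q) process X_t = eps_t + sum_i theta_i eps_{t-i} with
Var(eps_t) = sigma^2, the variance is
  gamma(0) = sigma^2 * (1 + sum_i theta_i^2).
  sum_i theta_i^2 = (0.508)^2 + (0.377)^2 = 0.258064 + 0.142129 = 0.400193.
  gamma(0) = 3 * (1 + 0.400193) = 3 * 1.400193 = 4.200579, which rounds to 4.2006.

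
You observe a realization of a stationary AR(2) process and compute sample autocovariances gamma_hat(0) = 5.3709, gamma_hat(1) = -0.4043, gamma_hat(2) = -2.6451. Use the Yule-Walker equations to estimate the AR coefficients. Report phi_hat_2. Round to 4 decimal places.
\hat\phi_{2} = -0.5010

The Yule-Walker equations for an AR(p) process read, in matrix form,
  Gamma_p phi = r_p,   with   (Gamma_p)_{ij} = gamma(|i - j|),
                       (r_p)_i = gamma(i),   i,j = 1..p.
Substitute the sample gammas (Toeplitz matrix and right-hand side of size 2):
  Gamma_p = [[5.3709, -0.4043], [-0.4043, 5.3709]]
  r_p     = [-0.4043, -2.6451]
Written out:
  5.3709 phi_1 - 0.4043 phi_2 = -0.4043
  -0.4043 phi_1 + 5.3709 phi_2 = -2.6451
Solve by Cramer's rule:
  det = gamma(0)^2 - gamma(1)^2 = (5.3709)^2 - (-0.4043)^2 = 28.84656681 - 0.16345849 = 28.68310832
  phi_hat_1 = [gamma(1) gamma(0) - gamma(1) gamma(2)] / det = [(-0.4043)(5.3709) - (-0.4043)(-2.6451)] / 28.68310832 = -3.2408688 / 28.68310832 = -0.113
  phi_hat_2 = [gamma(0) gamma(2) - gamma(1)^2] / det = [(5.3709)(-2.6451) - (-0.4043)^2] / 28.68310832 = -14.37002608 / 28.68310832 = -0.501
So phi_hat = [-0.1130, -0.5010].
Therefore phi_hat_2 = -0.5010.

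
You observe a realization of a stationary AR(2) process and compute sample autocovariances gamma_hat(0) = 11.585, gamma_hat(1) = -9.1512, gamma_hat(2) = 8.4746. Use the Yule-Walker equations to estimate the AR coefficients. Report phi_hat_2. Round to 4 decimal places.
\hat\phi_{2} = 0.2860

The Yule-Walker equations for an AR(p) process read, in matrix form,
  Gamma_p phi = r_p,   with   (Gamma_p)_{ij} = gamma(|i - j|),
                       (r_p)_i = gamma(i),   i,j = 1..p.
Substitute the sample gammas (Toeplitz matrix and right-hand side of size 2):
  Gamma_p = [[11.585, -9.1512], [-9.1512, 11.585]]
  r_p     = [-9.1512, 8.4746]
Written out:
  11.585 phi_1 - 9.1512 phi_2 = -9.1512
  -9.1512 phi_1 + 11.585 phi_2 = 8.4746
Solve by Cramer's rule:
  det = gamma(0)^2 - gamma(1)^2 = (11.585)^2 - (-9.1512)^2 = 134.212225 - 83.74446144 = 50.46776356
  phi_hat_1 = [gamma(1) gamma(0) - gamma(1) gamma(2)] / det = [(-9.1512)(11.585) - (-9.1512)(8.4746)] / 50.46776356 = -28.46389248 / 50.46776356 = -0.564
  phi_hat_2 = [gamma(0) gamma(2) - gamma(1)^2] / det = [(11.585)(8.4746) - (-9.1512)^2] / 50.46776356 = 14.43377956 / 50.46776356 = 0.286
So phi_hat = [-0.5640, 0.2860].
Therefore phi_hat_2 = 0.2860.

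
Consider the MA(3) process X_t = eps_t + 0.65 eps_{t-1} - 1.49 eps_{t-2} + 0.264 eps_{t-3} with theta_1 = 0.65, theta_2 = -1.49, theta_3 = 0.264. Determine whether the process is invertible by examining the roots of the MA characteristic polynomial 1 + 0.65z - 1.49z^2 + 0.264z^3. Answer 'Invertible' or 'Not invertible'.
\text{Not invertible}

The MA(q) characteristic polynomial is P(z) = 1 + 0.65z - 1.49z^2 + 0.264z^3.
Invertibility requires all roots to lie outside the unit circle, i.e. |z| > 1 for every root.
Degree 3: look for a simple real root z0 first, then factor out (1 - z/z0) and solve the remaining quadratic.
Testing z0 = 5: P(5) = 1 + (0.65)(5) + (-1.49)(5)^2 + (0.264)(5)^3
  = 1 + (3.25) + (-37.25) + (33) = 0.  So z_0 = 5 is a root, |z_0| = 5.
Divide out the factor (1 - 0.2 z) = (1 - z/z0) (since 1/z0 = 0.2):
  P(z) = (1 - 0.2 z)(1 + (0.85) z + (-1.32) z^2)
  [check: z-coef 0.85 - (0.2) = 0.65; z^2-coef -1.32 - (0.2)(0.85) = -1.49; z^3-coef -(0.2)(-1.32) = 0.264.]
Remaining roots from the quadratic factor 1 + (0.85) z + (-1.32) z^2:
  Set 1 + (0.85) z + (-1.32) z^2 = 0, i.e. a z^2 + b z + c = 0 with a = -1.32, b = 0.85, c = 1.
  Discriminant D = b^2 - 4ac = (0.85)^2 - 4*(-1.32)*1 = 0.7225 - (-5.28) = 6.0025.
  D >= 0, so the roots are real: z = (-b +/- sqrt(D)) / (2a) = (-0.85 +/- 2.45) / (-2.64).
    z_1 = (-0.85 + 2.45) / (-2.64) = -0.6061,   |z_1| = 0.6061.
    z_2 = (-0.85 - 2.45) / (-2.64) = 1.25,   |z_2| = 1.25.
Moduli of all roots: 5.0000, 0.6061, 1.2500.
All moduli strictly greater than 1? No.
Verdict: Not invertible.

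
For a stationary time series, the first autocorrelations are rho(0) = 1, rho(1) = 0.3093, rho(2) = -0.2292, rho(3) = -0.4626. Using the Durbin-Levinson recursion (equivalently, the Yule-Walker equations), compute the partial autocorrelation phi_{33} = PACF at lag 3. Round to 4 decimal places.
\phi_{33} = -0.3239

The PACF at lag k is phi_{kk}, the last component of the solution
to the Yule-Walker system G_k phi = r_k where
  (G_k)_{ij} = rho(|i - j|), (r_k)_i = rho(i), i,j = 1..k.
Equivalently, Durbin-Levinson gives phi_{kk} iteratively:
  phi_{11} = rho(1)
  phi_{kk} = [rho(k) - sum_{j=1..k-1} phi_{k-1,j} rho(k-j)]
            / [1 - sum_{j=1..k-1} phi_{k-1,j} rho(j)],
  phi_{k,j} = phi_{k-1,j} - phi_{kk} phi_{k-1,k-j},  j = 1..k-1.
Step k = 1:
  phi_11 = rho(1) = 0.3093.
Step k = 2:
  phi_22 = [rho(2) - phi_11 rho(1)] / [1 - phi_11 rho(1)] = [-0.2292 - (0.3093)(0.3093)] / [1 - (0.3093)(0.3093)]
         = -0.32486649 / 0.90433351 = -0.359233.
  Update: phi_21 = phi_11 - phi_22 phi_11 = 0.3093 - (-0.359233)(0.3093) = 0.420411.
Step k = 3:
  phi_33 = [rho(3) - phi_21 rho(2) - phi_22 rho(1)] / [1 - phi_21 rho(1) - phi_22 rho(2)]
    numerator   = -0.4626 - (0.420411)(-0.2292) - (-0.359233)(0.3093) = -0.25513106
    denominator = 1 - (0.420411)(0.3093) - (-0.359233)(-0.2292) = 0.78763073
  phi_33 = -0.25513106 / 0.78763073 = -0.3239.
Therefore phi_{33} = -0.3239.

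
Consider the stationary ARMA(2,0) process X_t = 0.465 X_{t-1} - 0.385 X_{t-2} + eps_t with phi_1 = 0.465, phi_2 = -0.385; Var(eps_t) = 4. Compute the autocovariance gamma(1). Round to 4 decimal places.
\gamma(1) = 1.7770

Multiply the model equation by X_{t-k} and take expectations. With theta_0 = psi_0 = 1 and psi_j the MA(infinity) weights, this gives
  gamma(k) - sum_i phi_i gamma(k-i) = c_k,
  c_k = sigma^2 * sum_{j=k..q} theta_j psi_{j-k}   (c_k = 0 for k > q),
using gamma(-m) = gamma(m).
Pure AR (q = 0): c_0 = sigma^2 = 4, c_k = 0 for k >= 1.
Equations for k = 0, 1, 2 (AR order 2, c_2 = 0):
  (E0) gamma(0) = phi_1 gamma(1) + phi_2 gamma(2) + c_0
  (E1) gamma(1) = phi_1 gamma(0) + phi_2 gamma(1) + c_1
  (E2) gamma(2) = phi_1 gamma(1) + phi_2 gamma(0)
From (E1): gamma(1) = A gamma(0) + B with
  A = phi_1 / (1 - phi_2) = 0.465 / 1.385 = 0.33574,   B = c_1 / (1 - phi_2) = 0 / 1.385 = 0.
Insert (E2) into (E0): gamma(0) (1 - phi_2^2) = phi_1 (1 + phi_2) gamma(1) + c_0.
  phi_1 (1 + phi_2) = (0.465)(0.615) = 0.285975,   1 - phi_2^2 = 0.851775.
Replace gamma(1) by A gamma(0) + B and collect gamma(0):
  gamma(0) [0.851775 - (0.285975)(0.33574)] = c_0 = 4
  gamma(0) * 0.755762 = 4
  gamma(0) = 4 / 0.755762 = 5.292673.
  gamma(1) = A gamma(0) = (0.33574)(5.292673) = 1.776963.
Therefore gamma(1) = 1.7770 (to 4 decimal places).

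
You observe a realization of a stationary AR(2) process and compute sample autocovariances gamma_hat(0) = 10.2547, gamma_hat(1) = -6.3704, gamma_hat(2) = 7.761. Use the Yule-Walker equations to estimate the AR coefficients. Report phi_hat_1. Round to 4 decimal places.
\hat\phi_{1} = -0.2460

The Yule-Walker equations for an AR(p) process read, in matrix form,
  Gamma_p phi = r_p,   with   (Gamma_p)_{ij} = gamma(|i - j|),
                       (r_p)_i = gamma(i),   i,j = 1..p.
Substitute the sample gammas (Toeplitz matrix and right-hand side of size 2):
  Gamma_p = [[10.2547, -6.3704], [-6.3704, 10.2547]]
  r_p     = [-6.3704, 7.761]
Written out:
  10.2547 phi_1 - 6.3704 phi_2 = -6.3704
  -6.3704 phi_1 + 10.2547 phi_2 = 7.761
Solve by Cramer's rule:
  det = gamma(0)^2 - gamma(1)^2 = (10.2547)^2 - (-6.3704)^2 = 105.15887209 - 40.58199616 = 64.57687593
  phi_hat_1 = [gamma(1) gamma(0) - gamma(1) gamma(2)] / det = [(-6.3704)(10.2547) - (-6.3704)(7.761)] / 64.57687593 = -15.88586648 / 64.57687593 = -0.246
  phi_hat_2 = [gamma(0) gamma(2) - gamma(1)^2] / det = [(10.2547)(7.761) - (-6.3704)^2] / 64.57687593 = 39.00473054 / 64.57687593 = 0.604
So phi_hat = [-0.2460, 0.6040].
Therefore phi_hat_1 = -0.2460.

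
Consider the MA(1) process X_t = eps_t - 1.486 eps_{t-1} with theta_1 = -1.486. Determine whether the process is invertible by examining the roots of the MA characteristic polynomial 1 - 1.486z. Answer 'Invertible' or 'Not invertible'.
\text{Not invertible}

The MA(q) characteristic polynomial is P(z) = 1 - 1.486z.
Invertibility requires all roots to lie outside the unit circle, i.e. |z| > 1 for every root.
This is linear in z: 1 + (-1.486) z = 0  =>  z = -1/(-1.486) = 0.672948,  |z| = 0.672948.
Moduli of all roots: 0.6729.
All moduli strictly greater than 1? No.
Verdict: Not invertible.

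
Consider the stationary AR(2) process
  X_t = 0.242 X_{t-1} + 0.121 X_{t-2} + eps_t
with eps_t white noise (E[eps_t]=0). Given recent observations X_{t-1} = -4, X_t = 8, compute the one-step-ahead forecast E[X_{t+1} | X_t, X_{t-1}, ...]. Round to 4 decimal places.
E[X_{t+1} \mid \mathcal F_t] = 1.4520

For an AR(p) model X_t = c + sum_i phi_i X_{t-i} + eps_t, the
one-step-ahead conditional mean is
  E[X_{t+1} | X_t, ...] = c + sum_i phi_i X_{t+1-i}.
Substitute known values:
  E[X_{t+1} | ...] = (0.242) * (8) + (0.121) * (-4)
                   = 1.4520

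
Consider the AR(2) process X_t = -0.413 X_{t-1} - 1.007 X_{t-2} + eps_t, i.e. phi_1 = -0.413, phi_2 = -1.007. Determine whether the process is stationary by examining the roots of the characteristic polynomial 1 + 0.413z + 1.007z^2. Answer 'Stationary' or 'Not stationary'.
\text{Not stationary}

The AR(p) characteristic polynomial is P(z) = 1 + 0.413z + 1.007z^2.
Stationarity requires all roots to lie outside the unit circle, i.e. |z| > 1 for every root.
Set 1 + (0.413) z + (1.007) z^2 = 0, i.e. a z^2 + b z + c = 0 with a = 1.007, b = 0.413, c = 1.
Discriminant D = b^2 - 4ac = (0.413)^2 - 4*(1.007)*1 = 0.170569 - (4.028) = -3.857431.
D < 0, so the roots are the complex-conjugate pair z = (-b +/- i sqrt(-D)) / (2a) = -0.2051 +/- 0.9752i.
For a conjugate pair |z|^2 = z * conj(z) = (product of roots) = c/a = 1/(1.007) = 0.993049, so |z| = sqrt(0.993049) = 0.9965 for both roots.
Moduli of all roots: 0.9965, 0.9965.
All moduli strictly greater than 1? No.
Verdict: Not stationary.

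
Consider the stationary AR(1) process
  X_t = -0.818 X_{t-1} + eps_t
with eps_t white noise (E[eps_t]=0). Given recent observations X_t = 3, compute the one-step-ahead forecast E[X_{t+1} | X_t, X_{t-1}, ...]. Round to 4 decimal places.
E[X_{t+1} \mid \mathcal F_t] = -2.4540

For an AR(p) model X_t = c + sum_i phi_i X_{t-i} + eps_t, the
one-step-ahead conditional mean is
  E[X_{t+1} | X_t, ...] = c + sum_i phi_i X_{t+1-i}.
Substitute known values:
  E[X_{t+1} | ...] = (-0.818) * (3)
                   = -2.4540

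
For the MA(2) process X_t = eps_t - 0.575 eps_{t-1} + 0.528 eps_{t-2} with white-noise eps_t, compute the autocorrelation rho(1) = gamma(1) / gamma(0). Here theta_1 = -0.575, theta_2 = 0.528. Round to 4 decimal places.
\rho(1) = -0.5459

For an MA(q) process with theta_0 = 1, the autocovariance is
  gamma(k) = sigma^2 * sum_{i=0..q-k} theta_i * theta_{i+k},
and rho(k) = gamma(k) / gamma(0). Sigma^2 cancels.
  numerator   = (1)*(-0.575) + (-0.575)*(0.528) = -0.8786.
  denominator = (1)^2 + (-0.575)^2 + (0.528)^2 = 1.609409.
  rho(1) = -0.8786 / 1.609409 = -0.5459.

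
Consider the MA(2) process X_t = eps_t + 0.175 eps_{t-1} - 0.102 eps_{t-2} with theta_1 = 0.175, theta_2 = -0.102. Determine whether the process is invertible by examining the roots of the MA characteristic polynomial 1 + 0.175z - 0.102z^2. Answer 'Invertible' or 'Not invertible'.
\text{Invertible}

The MA(q) characteristic polynomial is P(z) = 1 + 0.175z - 0.102z^2.
Invertibility requires all roots to lie outside the unit circle, i.e. |z| > 1 for every root.
Set 1 + (0.175) z + (-0.102) z^2 = 0, i.e. a z^2 + b z + c = 0 with a = -0.102, b = 0.175, c = 1.
Discriminant D = b^2 - 4ac = (0.175)^2 - 4*(-0.102)*1 = 0.030625 - (-0.408) = 0.438625.
D >= 0, so the roots are real: z = (-b +/- sqrt(D)) / (2a) = (-0.175 +/- 0.662288) / (-0.204).
  z_1 = (-0.175 + 0.662288) / (-0.204) = -2.3887,   |z_1| = 2.3887.
  z_2 = (-0.175 - 0.662288) / (-0.204) = 4.1044,   |z_2| = 4.1044.
Moduli of all roots: 2.3887, 4.1044.
All moduli strictly greater than 1? Yes.
Verdict: Invertible.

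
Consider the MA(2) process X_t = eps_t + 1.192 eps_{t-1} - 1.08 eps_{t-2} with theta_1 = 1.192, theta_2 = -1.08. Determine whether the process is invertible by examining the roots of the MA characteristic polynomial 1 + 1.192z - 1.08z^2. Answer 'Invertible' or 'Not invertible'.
\text{Not invertible}

The MA(q) characteristic polynomial is P(z) = 1 + 1.192z - 1.08z^2.
Invertibility requires all roots to lie outside the unit circle, i.e. |z| > 1 for every root.
Set 1 + (1.192) z + (-1.08) z^2 = 0, i.e. a z^2 + b z + c = 0 with a = -1.08, b = 1.192, c = 1.
Discriminant D = b^2 - 4ac = (1.192)^2 - 4*(-1.08)*1 = 1.420864 - (-4.32) = 5.740864.
D >= 0, so the roots are real: z = (-b +/- sqrt(D)) / (2a) = (-1.192 +/- 2.39601) / (-2.16).
  z_1 = (-1.192 + 2.39601) / (-2.16) = -0.5574,   |z_1| = 0.5574.
  z_2 = (-1.192 - 2.39601) / (-2.16) = 1.6611,   |z_2| = 1.6611.
Moduli of all roots: 0.5574, 1.6611.
All moduli strictly greater than 1? No.
Verdict: Not invertible.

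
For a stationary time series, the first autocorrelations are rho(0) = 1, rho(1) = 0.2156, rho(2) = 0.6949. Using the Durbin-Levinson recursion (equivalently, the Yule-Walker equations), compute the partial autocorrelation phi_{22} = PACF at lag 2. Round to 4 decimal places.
\phi_{22} = 0.6800

The PACF at lag k is phi_{kk}, the last component of the solution
to the Yule-Walker system G_k phi = r_k where
  (G_k)_{ij} = rho(|i - j|), (r_k)_i = rho(i), i,j = 1..k.
Equivalently, Durbin-Levinson gives phi_{kk} iteratively:
  phi_{11} = rho(1)
  phi_{kk} = [rho(k) - sum_{j=1..k-1} phi_{k-1,j} rho(k-j)]
            / [1 - sum_{j=1..k-1} phi_{k-1,j} rho(j)],
  phi_{k,j} = phi_{k-1,j} - phi_{kk} phi_{k-1,k-j},  j = 1..k-1.
Step k = 1:
  phi_11 = rho(1) = 0.2156.
Step k = 2:
  phi_22 = [rho(2) - phi_11 rho(1)] / [1 - phi_11 rho(1)] = [0.6949 - (0.2156)(0.2156)] / [1 - (0.2156)(0.2156)]
         = 0.64841664 / 0.95351664 = 0.68.
Therefore phi_{22} = 0.6800.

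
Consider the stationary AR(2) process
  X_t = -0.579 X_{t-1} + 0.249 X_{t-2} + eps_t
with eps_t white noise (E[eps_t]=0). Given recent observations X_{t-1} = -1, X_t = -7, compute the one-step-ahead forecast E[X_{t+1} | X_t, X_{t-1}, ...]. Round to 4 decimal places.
E[X_{t+1} \mid \mathcal F_t] = 3.8040

For an AR(p) model X_t = c + sum_i phi_i X_{t-i} + eps_t, the
one-step-ahead conditional mean is
  E[X_{t+1} | X_t, ...] = c + sum_i phi_i X_{t+1-i}.
Substitute known values:
  E[X_{t+1} | ...] = (-0.579) * (-7) + (0.249) * (-1)
                   = 3.8040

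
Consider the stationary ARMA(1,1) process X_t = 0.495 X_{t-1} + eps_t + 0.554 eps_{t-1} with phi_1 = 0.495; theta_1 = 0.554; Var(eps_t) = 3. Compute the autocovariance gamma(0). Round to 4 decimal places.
\gamma(0) = 7.3726

Multiply the model equation by X_{t-k} and take expectations. With theta_0 = psi_0 = 1 and psi_j the MA(infinity) weights, this gives
  gamma(k) - sum_i phi_i gamma(k-i) = c_k,
  c_k = sigma^2 * sum_{j=k..q} theta_j psi_{j-k}   (c_k = 0 for k > q),
using gamma(-m) = gamma(m).
psi-weights needed (psi_j = theta_j + sum_i phi_i psi_{j-i}):
  psi_1 = theta_1 + phi_1 = 0.554 + (0.495) = 1.049
Right-hand sides:
  c_0 = sigma^2 (1 + theta_1 psi_1) = 3 * (1 + (0.554)(1.049)) = 3 * 1.581146 = 4.743438
  c_1 = sigma^2 theta_1 = 3 * (0.554) = 1.662
  c_2 = 0
Equations for k = 0 and k = 1 (AR order 1):
  gamma(0) = phi_1 gamma(1) + c_0
  gamma(1) = phi_1 gamma(0) + c_1
Substituting the second into the first: gamma(0) (1 - phi_1^2) = c_0 + phi_1 c_1, so
  gamma(0) = (c_0 + phi_1 c_1) / (1 - phi_1^2) = (4.743438 + (0.495)(1.662)) / (1 - (0.495)^2) = 5.566128 / 0.754975 = 7.372599.
Therefore gamma(0) = 7.3726 (to 4 decimal places).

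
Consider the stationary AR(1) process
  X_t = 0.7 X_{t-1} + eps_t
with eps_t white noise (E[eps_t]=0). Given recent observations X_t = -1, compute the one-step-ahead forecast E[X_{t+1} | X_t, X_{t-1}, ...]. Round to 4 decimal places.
E[X_{t+1} \mid \mathcal F_t] = -0.7000

For an AR(p) model X_t = c + sum_i phi_i X_{t-i} + eps_t, the
one-step-ahead conditional mean is
  E[X_{t+1} | X_t, ...] = c + sum_i phi_i X_{t+1-i}.
Substitute known values:
  E[X_{t+1} | ...] = (0.7) * (-1)
                   = -0.7000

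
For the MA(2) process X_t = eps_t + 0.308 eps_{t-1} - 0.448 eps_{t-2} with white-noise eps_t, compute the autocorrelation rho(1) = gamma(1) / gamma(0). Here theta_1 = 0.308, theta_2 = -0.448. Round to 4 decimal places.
\rho(1) = 0.1312

For an MA(q) process with theta_0 = 1, the autocovariance is
  gamma(k) = sigma^2 * sum_{i=0..q-k} theta_i * theta_{i+k},
and rho(k) = gamma(k) / gamma(0). Sigma^2 cancels.
  numerator   = (1)*(0.308) + (0.308)*(-0.448) = 0.170016.
  denominator = (1)^2 + (0.308)^2 + (-0.448)^2 = 1.295568.
  rho(1) = 0.170016 / 1.295568 = 0.1312.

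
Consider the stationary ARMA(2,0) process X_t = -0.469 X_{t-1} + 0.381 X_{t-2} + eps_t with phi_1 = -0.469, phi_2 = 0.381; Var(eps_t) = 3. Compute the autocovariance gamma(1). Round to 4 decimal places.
\gamma(1) = -6.2428

Multiply the model equation by X_{t-k} and take expectations. With theta_0 = psi_0 = 1 and psi_j the MA(infinity) weights, this gives
  gamma(k) - sum_i phi_i gamma(k-i) = c_k,
  c_k = sigma^2 * sum_{j=k..q} theta_j psi_{j-k}   (c_k = 0 for k > q),
using gamma(-m) = gamma(m).
Pure AR (q = 0): c_0 = sigma^2 = 3, c_k = 0 for k >= 1.
Equations for k = 0, 1, 2 (AR order 2, c_2 = 0):
  (E0) gamma(0) = phi_1 gamma(1) + phi_2 gamma(2) + c_0
  (E1) gamma(1) = phi_1 gamma(0) + phi_2 gamma(1) + c_1
  (E2) gamma(2) = phi_1 gamma(1) + phi_2 gamma(0)
From (E1): gamma(1) = A gamma(0) + B with
  A = phi_1 / (1 - phi_2) = -0.469 / 0.619 = -0.757674,   B = c_1 / (1 - phi_2) = 0 / 0.619 = 0.
Insert (E2) into (E0): gamma(0) (1 - phi_2^2) = phi_1 (1 + phi_2) gamma(1) + c_0.
  phi_1 (1 + phi_2) = (-0.469)(1.381) = -0.647689,   1 - phi_2^2 = 0.854839.
Replace gamma(1) by A gamma(0) + B and collect gamma(0):
  gamma(0) [0.854839 - (-0.647689)(-0.757674)] = c_0 = 3
  gamma(0) * 0.364102 = 3
  gamma(0) = 3 / 0.364102 = 8.239447.
  gamma(1) = A gamma(0) = (-0.757674)(8.239447) = -6.242812.
Therefore gamma(1) = -6.2428 (to 4 decimal places).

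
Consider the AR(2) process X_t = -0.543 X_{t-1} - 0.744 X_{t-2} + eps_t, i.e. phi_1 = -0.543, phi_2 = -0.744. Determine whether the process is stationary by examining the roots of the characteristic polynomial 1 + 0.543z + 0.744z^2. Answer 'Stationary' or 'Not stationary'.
\text{Stationary}

The AR(p) characteristic polynomial is P(z) = 1 + 0.543z + 0.744z^2.
Stationarity requires all roots to lie outside the unit circle, i.e. |z| > 1 for every root.
Set 1 + (0.543) z + (0.744) z^2 = 0, i.e. a z^2 + b z + c = 0 with a = 0.744, b = 0.543, c = 1.
Discriminant D = b^2 - 4ac = (0.543)^2 - 4*(0.744)*1 = 0.294849 - (2.976) = -2.681151.
D < 0, so the roots are the complex-conjugate pair z = (-b +/- i sqrt(-D)) / (2a) = -0.3649 +/- 1.1004i.
For a conjugate pair |z|^2 = z * conj(z) = (product of roots) = c/a = 1/(0.744) = 1.344086, so |z| = sqrt(1.344086) = 1.1593 for both roots.
Moduli of all roots: 1.1593, 1.1593.
All moduli strictly greater than 1? Yes.
Verdict: Stationary.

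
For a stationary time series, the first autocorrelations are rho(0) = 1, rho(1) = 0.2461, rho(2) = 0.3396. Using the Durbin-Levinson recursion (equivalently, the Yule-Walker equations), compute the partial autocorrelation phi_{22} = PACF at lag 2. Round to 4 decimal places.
\phi_{22} = 0.2970

The PACF at lag k is phi_{kk}, the last component of the solution
to the Yule-Walker system G_k phi = r_k where
  (G_k)_{ij} = rho(|i - j|), (r_k)_i = rho(i), i,j = 1..k.
Equivalently, Durbin-Levinson gives phi_{kk} iteratively:
  phi_{11} = rho(1)
  phi_{kk} = [rho(k) - sum_{j=1..k-1} phi_{k-1,j} rho(k-j)]
            / [1 - sum_{j=1..k-1} phi_{k-1,j} rho(j)],
  phi_{k,j} = phi_{k-1,j} - phi_{kk} phi_{k-1,k-j},  j = 1..k-1.
Step k = 1:
  phi_11 = rho(1) = 0.2461.
Step k = 2:
  phi_22 = [rho(2) - phi_11 rho(1)] / [1 - phi_11 rho(1)] = [0.3396 - (0.2461)(0.2461)] / [1 - (0.2461)(0.2461)]
         = 0.27903479 / 0.93943479 = 0.297.
Therefore phi_{22} = 0.2970.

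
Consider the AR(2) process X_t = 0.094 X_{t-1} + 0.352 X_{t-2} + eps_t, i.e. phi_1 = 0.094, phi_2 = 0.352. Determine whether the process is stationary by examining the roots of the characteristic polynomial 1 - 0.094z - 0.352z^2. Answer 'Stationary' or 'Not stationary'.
\text{Stationary}

The AR(p) characteristic polynomial is P(z) = 1 - 0.094z - 0.352z^2.
Stationarity requires all roots to lie outside the unit circle, i.e. |z| > 1 for every root.
Set 1 + (-0.094) z + (-0.352) z^2 = 0, i.e. a z^2 + b z + c = 0 with a = -0.352, b = -0.094, c = 1.
Discriminant D = b^2 - 4ac = (-0.094)^2 - 4*(-0.352)*1 = 0.008836 - (-1.408) = 1.416836.
D >= 0, so the roots are real: z = (-b +/- sqrt(D)) / (2a) = (0.094 +/- 1.190309) / (-0.704).
  z_1 = (0.094 + 1.190309) / (-0.704) = -1.8243,   |z_1| = 1.8243.
  z_2 = (0.094 - 1.190309) / (-0.704) = 1.5573,   |z_2| = 1.5573.
Moduli of all roots: 1.8243, 1.5573.
All moduli strictly greater than 1? Yes.
Verdict: Stationary.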